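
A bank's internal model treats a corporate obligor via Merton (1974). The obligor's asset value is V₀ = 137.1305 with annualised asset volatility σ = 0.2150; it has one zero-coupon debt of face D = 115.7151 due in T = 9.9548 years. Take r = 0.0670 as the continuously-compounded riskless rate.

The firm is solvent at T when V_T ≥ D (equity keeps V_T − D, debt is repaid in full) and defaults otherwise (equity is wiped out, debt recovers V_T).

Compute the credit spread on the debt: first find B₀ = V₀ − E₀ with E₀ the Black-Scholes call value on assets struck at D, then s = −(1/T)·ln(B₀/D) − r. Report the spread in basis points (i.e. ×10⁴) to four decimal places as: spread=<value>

spread=53.5326

d₁ = [ln(V₀/D) + (r + σ²/2)T] / (σ√T)
   = [ln(137.1305/115.7151) + (0.0670 + 0.5·0.2150²)·9.9548] / (0.2150·√9.9548)
   = [0.169802 + 0.897052] / 0.678351 = 1.572716
d₂ = d₁ − σ√T = 1.572716 − 0.678351 = 0.894364
N(d₁) = 0.942108,  N(d₂) = 0.814436,  e^(−rT) = 0.513261
E₀ = V₀·N(d₁) − D·e^(−rT)·N(d₂)
   = 137.1305·0.942108 − 115.7151·0.513261·0.814436 = 80.820683
B₀ = V₀ − E₀ = 137.1305 − 80.820683 = 56.309817
spread = −(1/T)·ln(B₀/D) − r = −(1/9.9548)·ln(56.309817/115.7151) − 0.0670 = 0.00535326
in basis points: 0.00535326 × 10⁴ = 53.5326 bp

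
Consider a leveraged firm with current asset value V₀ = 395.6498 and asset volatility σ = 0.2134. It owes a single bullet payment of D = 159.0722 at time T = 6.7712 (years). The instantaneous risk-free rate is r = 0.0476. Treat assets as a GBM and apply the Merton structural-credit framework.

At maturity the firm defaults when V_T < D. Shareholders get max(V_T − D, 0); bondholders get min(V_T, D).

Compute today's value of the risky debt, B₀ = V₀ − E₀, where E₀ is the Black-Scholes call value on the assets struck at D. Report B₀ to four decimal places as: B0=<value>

B0=114.7151

d₁ = [ln(V₀/D) + (r + σ²/2)T] / (σ√T)
   = [ln(395.6498/159.0722) + (0.0476 + 0.5·0.2134²)·6.7712] / (0.2134·√6.7712)
   = [0.911171 + 0.476488] / 0.555299 = 2.498938
d₂ = d₁ − σ√T = 2.498938 − 0.555299 = 1.943639
N(d₁) = 0.993772,  N(d₂) = 0.974031,  e^(−rT) = 0.724474
E₀ = V₀·N(d₁) − D·e^(−rT)·N(d₂)
   = 395.6498·0.993772 − 159.0722·0.724474·0.974031 = 280.934691
B₀ = V₀ − E₀ = 395.6498 − 280.934691 = 114.715109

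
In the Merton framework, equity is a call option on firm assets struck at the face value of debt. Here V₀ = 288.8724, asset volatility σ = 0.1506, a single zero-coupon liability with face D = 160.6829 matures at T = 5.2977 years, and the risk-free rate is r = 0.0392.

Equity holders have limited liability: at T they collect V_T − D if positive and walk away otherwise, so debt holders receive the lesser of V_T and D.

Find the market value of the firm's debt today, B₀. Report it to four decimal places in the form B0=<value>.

d₁ = [ln(V₀/D) + (r + σ²/2)T] / (σ√T)
   = [ln(288.8724/160.6829) + (0.0392 + 0.5·0.1506²)·5.2977] / (0.1506·√5.2977)
   = [0.586552 + 0.267747] / 0.346632 = 2.464570
d₂ = d₁ − σ√T = 2.464570 − 0.346632 = 2.117938
N(d₁) = 0.993141,  N(d₂) = 0.982910,  e^(−rT) = 0.812475
E₀ = V₀·N(d₁) − D·e^(−rT)·N(d₂)
   = 288.8724·0.993141 − 160.6829·0.812475·0.982910 = 158.571314
B₀ = V₀ − E₀ = 288.8724 − 158.571314 = 130.301086

B0=130.3011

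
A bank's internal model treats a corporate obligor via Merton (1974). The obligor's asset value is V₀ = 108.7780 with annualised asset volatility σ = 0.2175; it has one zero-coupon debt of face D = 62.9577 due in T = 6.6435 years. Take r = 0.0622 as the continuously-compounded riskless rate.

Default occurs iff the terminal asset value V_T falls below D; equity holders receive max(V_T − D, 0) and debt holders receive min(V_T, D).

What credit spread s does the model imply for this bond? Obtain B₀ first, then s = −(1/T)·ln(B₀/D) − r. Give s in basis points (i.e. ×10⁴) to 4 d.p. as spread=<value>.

d₁ = [ln(V₀/D) + (r + σ²/2)T] / (σ√T)
   = [ln(108.7780/62.9577) + (0.0622 + 0.5·0.2175²)·6.6435] / (0.2175·√6.6435)
   = [0.546846 + 0.570365] / 0.560606 = 1.992864
d₂ = d₁ − σ√T = 1.992864 − 0.560606 = 1.432258
N(d₁) = 0.976862,  N(d₂) = 0.923965,  e^(−rT) = 0.661513
E₀ = V₀·N(d₁) − D·e^(−rT)·N(d₂)
   = 108.7780·0.976862 − 62.9577·0.661513·0.923965 = 67.780396
B₀ = V₀ − E₀ = 108.7780 − 67.780396 = 40.997604
spread = −(1/T)·ln(B₀/D) − r = −(1/6.6435)·ln(40.997604/62.9577) − 0.0622 = 0.00236679
in basis points: 0.00236679 × 10⁴ = 23.6679 bp

spread=23.6679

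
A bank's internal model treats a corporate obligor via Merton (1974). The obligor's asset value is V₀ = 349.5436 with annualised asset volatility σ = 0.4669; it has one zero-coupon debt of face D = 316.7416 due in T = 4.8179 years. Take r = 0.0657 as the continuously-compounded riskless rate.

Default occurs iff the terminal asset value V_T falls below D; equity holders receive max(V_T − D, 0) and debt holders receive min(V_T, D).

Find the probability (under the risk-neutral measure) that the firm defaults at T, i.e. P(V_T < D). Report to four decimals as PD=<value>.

PD=0.5428

d₁ = [ln(V₀/D) + (r + σ²/2)T] / (σ√T)
   = [ln(349.5436/316.7416) + (0.0657 + 0.5·0.4669²)·4.8179] / (0.4669·√4.8179)
   = [0.098542 + 0.841677] / 1.024832 = 0.917437
d₂ = d₁ − σ√T = 0.917437 − 1.024832 = -0.107396
risk-neutral PD = N(−d₂) = N(0.107396) = 0.542762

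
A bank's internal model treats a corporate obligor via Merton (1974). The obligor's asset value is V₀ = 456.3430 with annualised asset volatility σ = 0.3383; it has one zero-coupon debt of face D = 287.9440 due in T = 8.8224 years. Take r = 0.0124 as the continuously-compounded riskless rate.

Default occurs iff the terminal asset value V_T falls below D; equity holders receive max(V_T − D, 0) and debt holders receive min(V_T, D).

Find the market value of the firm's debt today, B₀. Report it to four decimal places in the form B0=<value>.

B0=200.6998

d₁ = [ln(V₀/D) + (r + σ²/2)T] / (σ√T)
   = [ln(456.3430/287.9440) + (0.0124 + 0.5·0.3383²)·8.8224] / (0.3383·√8.8224)
   = [0.460479 + 0.614246] / 1.004836 = 1.069552
d₂ = d₁ − σ√T = 1.069552 − 1.004836 = 0.064715
N(d₁) = 0.857589,  N(d₂) = 0.525800,  e^(−rT) = 0.896374
E₀ = V₀·N(d₁) − D·e^(−rT)·N(d₂)
   = 456.3430·0.857589 − 287.9440·0.896374·0.525800 = 255.643172
B₀ = V₀ − E₀ = 456.3430 − 255.643172 = 200.699828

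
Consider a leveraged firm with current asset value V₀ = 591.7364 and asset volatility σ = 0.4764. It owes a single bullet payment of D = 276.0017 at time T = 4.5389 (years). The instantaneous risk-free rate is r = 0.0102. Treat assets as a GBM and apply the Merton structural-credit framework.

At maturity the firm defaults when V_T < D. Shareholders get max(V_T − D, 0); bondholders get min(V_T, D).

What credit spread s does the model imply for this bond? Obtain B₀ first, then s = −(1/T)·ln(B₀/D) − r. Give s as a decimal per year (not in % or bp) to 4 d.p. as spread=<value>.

d₁ = [ln(V₀/D) + (r + σ²/2)T] / (σ√T)
   = [ln(591.7364/276.0017) + (0.0102 + 0.5·0.4764²)·4.5389] / (0.4764·√4.5389)
   = [0.762654 + 0.561364] / 1.014956 = 1.304509
d₂ = d₁ − σ√T = 1.304509 − 1.014956 = 0.289553
N(d₁) = 0.903970,  N(d₂) = 0.613921,  e^(−rT) = 0.954759
E₀ = V₀·N(d₁) − D·e^(−rT)·N(d₂)
   = 591.7364·0.903970 − 276.0017·0.954759·0.613921 = 373.134535
B₀ = V₀ − E₀ = 591.7364 − 373.134535 = 218.601865
spread = −(1/T)·ln(B₀/D) − r = −(1/4.5389)·ln(218.601865/276.0017) − 0.0102 = 0.04116815

spread=0.0412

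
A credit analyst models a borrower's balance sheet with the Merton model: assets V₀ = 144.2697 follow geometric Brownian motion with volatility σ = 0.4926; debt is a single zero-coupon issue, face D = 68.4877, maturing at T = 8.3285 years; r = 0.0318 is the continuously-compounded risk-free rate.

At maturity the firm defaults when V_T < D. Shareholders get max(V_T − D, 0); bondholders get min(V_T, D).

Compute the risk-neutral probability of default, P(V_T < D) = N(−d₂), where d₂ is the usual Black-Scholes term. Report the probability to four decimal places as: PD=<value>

PD=0.5002

d₁ = [ln(V₀/D) + (r + σ²/2)T] / (σ√T)
   = [ln(144.2697/68.4877) + (0.0318 + 0.5·0.4926²)·8.3285] / (0.4926·√8.3285)
   = [0.745030 + 1.275321] / 1.421601 = 1.421180
d₂ = d₁ − σ√T = 1.421180 − 1.421601 = -0.000421
risk-neutral PD = N(−d₂) = N(0.000421) = 0.500168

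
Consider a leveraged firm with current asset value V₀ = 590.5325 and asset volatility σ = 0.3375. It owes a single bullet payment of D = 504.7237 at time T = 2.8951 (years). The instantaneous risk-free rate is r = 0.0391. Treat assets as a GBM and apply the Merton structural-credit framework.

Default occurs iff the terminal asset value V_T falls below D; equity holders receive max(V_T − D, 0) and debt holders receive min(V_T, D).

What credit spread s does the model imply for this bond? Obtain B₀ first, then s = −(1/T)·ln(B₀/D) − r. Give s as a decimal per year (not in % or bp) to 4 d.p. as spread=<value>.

d₁ = [ln(V₀/D) + (r + σ²/2)T] / (σ√T)
   = [ln(590.5325/504.7237) + (0.0391 + 0.5·0.3375²)·2.8951] / (0.3375·√2.8951)
   = [0.157014 + 0.278083] / 0.574256 = 0.757671
d₂ = d₁ − σ√T = 0.757671 − 0.574256 = 0.183415
N(d₁) = 0.775676,  N(d₂) = 0.572764,  e^(−rT) = 0.892973
E₀ = V₀·N(d₁) − D·e^(−rT)·N(d₂)
   = 590.5325·0.775676 − 504.7237·0.892973·0.572764 = 199.914469
B₀ = V₀ − E₀ = 590.5325 − 199.914469 = 390.618031
spread = −(1/T)·ln(B₀/D) − r = −(1/2.8951)·ln(390.618031/504.7237) − 0.0391 = 0.04942232

spread=0.0494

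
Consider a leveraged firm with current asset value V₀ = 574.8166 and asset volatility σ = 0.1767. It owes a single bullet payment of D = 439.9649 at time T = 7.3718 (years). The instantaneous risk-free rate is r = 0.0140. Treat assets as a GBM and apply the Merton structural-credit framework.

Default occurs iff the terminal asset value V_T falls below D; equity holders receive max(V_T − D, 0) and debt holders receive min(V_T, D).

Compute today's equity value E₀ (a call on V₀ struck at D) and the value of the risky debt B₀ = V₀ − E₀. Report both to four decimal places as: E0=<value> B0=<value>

d₁ = [ln(V₀/D) + (r + σ²/2)T] / (σ√T)
   = [ln(574.8166/439.9649) + (0.0140 + 0.5·0.1767²)·7.3718] / (0.1767·√7.3718)
   = [0.267356 + 0.218290] / 0.479759 = 1.012270
d₂ = d₁ − σ√T = 1.012270 − 0.479759 = 0.532511
N(d₁) = 0.844295,  N(d₂) = 0.702814,  e^(−rT) = 0.901942
E₀ = V₀·N(d₁) − D·e^(−rT)·N(d₂)
   = 574.8166·0.844295 − 439.9649·0.901942·0.702814 = 206.422533
B₀ = V₀ − E₀ = 574.8166 − 206.422533 = 368.394067

E0=206.4225 B0=368.3941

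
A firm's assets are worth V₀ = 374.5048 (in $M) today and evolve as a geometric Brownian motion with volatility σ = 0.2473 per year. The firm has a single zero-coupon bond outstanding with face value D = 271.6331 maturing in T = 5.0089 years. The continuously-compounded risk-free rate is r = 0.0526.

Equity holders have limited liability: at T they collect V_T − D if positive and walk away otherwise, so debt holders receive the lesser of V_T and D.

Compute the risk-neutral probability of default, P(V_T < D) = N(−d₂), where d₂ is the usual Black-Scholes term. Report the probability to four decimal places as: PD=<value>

PD=0.2178

d₁ = [ln(V₀/D) + (r + σ²/2)T] / (σ√T)
   = [ln(374.5048/271.6331) + (0.0526 + 0.5·0.2473²)·5.0089] / (0.2473·√5.0089)
   = [0.321152 + 0.416634] / 0.553472 = 1.333015
d₂ = d₁ − σ√T = 1.333015 − 0.553472 = 0.779543
risk-neutral PD = N(−d₂) = N(-0.779543) = 0.217830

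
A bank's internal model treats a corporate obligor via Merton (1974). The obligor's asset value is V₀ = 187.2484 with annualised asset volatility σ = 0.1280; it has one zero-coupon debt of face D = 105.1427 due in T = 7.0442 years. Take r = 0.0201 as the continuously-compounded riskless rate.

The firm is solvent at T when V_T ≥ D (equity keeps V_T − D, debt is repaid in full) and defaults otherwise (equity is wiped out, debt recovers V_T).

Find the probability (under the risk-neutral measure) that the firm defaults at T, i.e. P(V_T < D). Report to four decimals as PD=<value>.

d₁ = [ln(V₀/D) + (r + σ²/2)T] / (σ√T)
   = [ln(187.2484/105.1427) + (0.0201 + 0.5·0.1280²)·7.0442] / (0.1280·√7.0442)
   = [0.577118 + 0.199295] / 0.339724 = 2.285422
d₂ = d₁ − σ√T = 2.285422 − 0.339724 = 1.945699
risk-neutral PD = N(−d₂) = N(-1.945699) = 0.025845

PD=0.0258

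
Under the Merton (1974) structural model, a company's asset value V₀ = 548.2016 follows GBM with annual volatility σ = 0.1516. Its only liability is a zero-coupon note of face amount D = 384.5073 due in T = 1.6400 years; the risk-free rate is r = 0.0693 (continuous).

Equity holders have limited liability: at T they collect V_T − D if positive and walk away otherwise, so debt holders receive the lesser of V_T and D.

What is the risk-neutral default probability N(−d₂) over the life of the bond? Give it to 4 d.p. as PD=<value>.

PD=0.0103

d₁ = [ln(V₀/D) + (r + σ²/2)T] / (σ√T)
   = [ln(548.2016/384.5073) + (0.0693 + 0.5·0.1516²)·1.6400] / (0.1516·√1.6400)
   = [0.354680 + 0.132498] / 0.194143 = 2.509381
d₂ = d₁ − σ√T = 2.509381 − 0.194143 = 2.315238
risk-neutral PD = N(−d₂) = N(-2.315238) = 0.010300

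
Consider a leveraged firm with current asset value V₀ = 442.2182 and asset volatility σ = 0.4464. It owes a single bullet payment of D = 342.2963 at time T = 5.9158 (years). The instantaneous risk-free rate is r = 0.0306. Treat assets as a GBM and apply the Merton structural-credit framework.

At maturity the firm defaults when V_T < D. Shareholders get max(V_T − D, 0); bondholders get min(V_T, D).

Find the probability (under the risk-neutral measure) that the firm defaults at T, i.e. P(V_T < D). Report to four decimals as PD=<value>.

d₁ = [ln(V₀/D) + (r + σ²/2)T] / (σ√T)
   = [ln(442.2182/342.2963) + (0.0306 + 0.5·0.4464²)·5.9158] / (0.4464·√5.9158)
   = [0.256127 + 0.770453] / 1.085753 = 0.945500
d₂ = d₁ − σ√T = 0.945500 − 1.085753 = -0.140252
risk-neutral PD = N(−d₂) = N(0.140252) = 0.555770

PD=0.5558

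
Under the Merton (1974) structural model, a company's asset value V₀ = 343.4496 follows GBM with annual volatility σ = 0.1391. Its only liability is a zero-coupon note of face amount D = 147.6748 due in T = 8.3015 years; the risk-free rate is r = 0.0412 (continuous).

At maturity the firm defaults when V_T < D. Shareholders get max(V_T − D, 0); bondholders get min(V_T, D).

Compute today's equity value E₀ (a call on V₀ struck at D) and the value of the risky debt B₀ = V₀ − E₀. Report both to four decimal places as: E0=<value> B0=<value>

d₁ = [ln(V₀/D) + (r + σ²/2)T] / (σ√T)
   = [ln(343.4496/147.6748) + (0.0412 + 0.5·0.1391²)·8.3015] / (0.1391·√8.3015)
   = [0.844028 + 0.422334] / 0.400779 = 3.159747
d₂ = d₁ − σ√T = 3.159747 − 0.400779 = 2.758968
N(d₁) = 0.999210,  N(d₂) = 0.997101,  e^(−rT) = 0.710333
E₀ = V₀·N(d₁) − D·e^(−rT)·N(d₂)
   = 343.4496·0.999210 − 147.6748·0.710333·0.997101 = 238.584316
B₀ = V₀ − E₀ = 343.4496 − 238.584316 = 104.865284

E0=238.5843 B0=104.8653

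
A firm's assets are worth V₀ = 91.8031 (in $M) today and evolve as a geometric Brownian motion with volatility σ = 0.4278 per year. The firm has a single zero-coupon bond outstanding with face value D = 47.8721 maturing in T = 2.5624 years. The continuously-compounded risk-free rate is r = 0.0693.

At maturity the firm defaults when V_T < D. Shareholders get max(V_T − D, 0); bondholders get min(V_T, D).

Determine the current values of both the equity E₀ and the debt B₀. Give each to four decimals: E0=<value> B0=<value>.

d₁ = [ln(V₀/D) + (r + σ²/2)T] / (σ√T)
   = [ln(91.8031/47.8721) + (0.0693 + 0.5·0.4278²)·2.5624] / (0.4278·√2.5624)
   = [0.651113 + 0.412050] / 0.684801 = 1.552515
d₂ = d₁ − σ√T = 1.552515 − 0.684801 = 0.867714
N(d₁) = 0.939730,  N(d₂) = 0.807225,  e^(−rT) = 0.837299
E₀ = V₀·N(d₁) − D·e^(−rT)·N(d₂)
   = 91.8031·0.939730 − 47.8721·0.837299·0.807225 = 53.913985
B₀ = V₀ − E₀ = 91.8031 − 53.913985 = 37.889115

E0=53.9140 B0=37.8891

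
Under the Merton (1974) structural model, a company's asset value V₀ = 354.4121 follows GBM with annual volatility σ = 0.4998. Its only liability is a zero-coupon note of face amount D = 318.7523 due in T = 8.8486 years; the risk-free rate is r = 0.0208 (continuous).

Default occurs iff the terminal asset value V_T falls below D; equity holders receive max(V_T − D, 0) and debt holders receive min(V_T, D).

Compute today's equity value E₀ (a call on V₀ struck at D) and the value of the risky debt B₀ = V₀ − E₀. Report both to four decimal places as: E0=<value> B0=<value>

d₁ = [ln(V₀/D) + (r + σ²/2)T] / (σ√T)
   = [ln(354.4121/318.7523) + (0.0208 + 0.5·0.4998²)·8.8486] / (0.4998·√8.8486)
   = [0.106046 + 1.289241] / 1.486735 = 0.938491
d₂ = d₁ − σ√T = 0.938491 − 1.486735 = -0.548244
N(d₁) = 0.826004,  N(d₂) = 0.291762,  e^(−rT) = 0.831893
E₀ = V₀·N(d₁) − D·e^(−rT)·N(d₂)
   = 354.4121·0.826004 − 318.7523·0.831893·0.291762 = 215.379794
B₀ = V₀ − E₀ = 354.4121 − 215.379794 = 139.032306

E0=215.3798 B0=139.0323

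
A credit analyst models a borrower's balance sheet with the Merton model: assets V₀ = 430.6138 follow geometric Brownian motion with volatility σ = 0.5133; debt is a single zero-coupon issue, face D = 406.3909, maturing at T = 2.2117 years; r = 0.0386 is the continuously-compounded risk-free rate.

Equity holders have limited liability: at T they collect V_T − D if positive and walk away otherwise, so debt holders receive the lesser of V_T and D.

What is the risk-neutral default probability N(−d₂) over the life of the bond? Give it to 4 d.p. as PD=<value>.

d₁ = [ln(V₀/D) + (r + σ²/2)T] / (σ√T)
   = [ln(430.6138/406.3909) + (0.0386 + 0.5·0.5133²)·2.2117] / (0.5133·√2.2117)
   = [0.057896 + 0.376738] / 0.763369 = 0.569363
d₂ = d₁ − σ√T = 0.569363 − 0.763369 = -0.194006
risk-neutral PD = N(−d₂) = N(0.194006) = 0.576914

PD=0.5769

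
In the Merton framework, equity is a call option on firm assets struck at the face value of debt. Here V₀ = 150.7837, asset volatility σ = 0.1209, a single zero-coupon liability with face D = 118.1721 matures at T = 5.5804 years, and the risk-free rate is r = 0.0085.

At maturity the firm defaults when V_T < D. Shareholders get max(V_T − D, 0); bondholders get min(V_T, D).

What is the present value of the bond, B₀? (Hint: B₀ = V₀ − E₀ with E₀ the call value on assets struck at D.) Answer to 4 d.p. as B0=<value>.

d₁ = [ln(V₀/D) + (r + σ²/2)T] / (σ√T)
   = [ln(150.7837/118.1721) + (0.0085 + 0.5·0.1209²)·5.5804] / (0.1209·√5.5804)
   = [0.243704 + 0.088217] / 0.285601 = 1.162188
d₂ = d₁ − σ√T = 1.162188 − 0.285601 = 0.876588
N(d₁) = 0.877420,  N(d₂) = 0.809645,  e^(−rT) = 0.953674
E₀ = V₀·N(d₁) − D·e^(−rT)·N(d₂)
   = 150.7837·0.877420 − 118.1721·0.953674·0.809645 = 41.055648
B₀ = V₀ − E₀ = 150.7837 − 41.055648 = 109.728052

B0=109.7281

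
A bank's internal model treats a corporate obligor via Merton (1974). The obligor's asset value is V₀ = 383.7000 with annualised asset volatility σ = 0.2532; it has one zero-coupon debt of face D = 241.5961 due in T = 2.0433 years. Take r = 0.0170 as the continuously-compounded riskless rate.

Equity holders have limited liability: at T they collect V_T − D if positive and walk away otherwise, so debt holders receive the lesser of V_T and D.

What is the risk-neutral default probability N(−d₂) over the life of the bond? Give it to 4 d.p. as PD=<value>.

PD=0.1164

d₁ = [ln(V₀/D) + (r + σ²/2)T] / (σ√T)
   = [ln(383.7000/241.5961) + (0.0170 + 0.5·0.2532²)·2.0433] / (0.2532·√2.0433)
   = [0.462594 + 0.100234] / 0.361934 = 1.555056
d₂ = d₁ − σ√T = 1.555056 − 0.361934 = 1.193121
risk-neutral PD = N(−d₂) = N(-1.193121) = 0.116411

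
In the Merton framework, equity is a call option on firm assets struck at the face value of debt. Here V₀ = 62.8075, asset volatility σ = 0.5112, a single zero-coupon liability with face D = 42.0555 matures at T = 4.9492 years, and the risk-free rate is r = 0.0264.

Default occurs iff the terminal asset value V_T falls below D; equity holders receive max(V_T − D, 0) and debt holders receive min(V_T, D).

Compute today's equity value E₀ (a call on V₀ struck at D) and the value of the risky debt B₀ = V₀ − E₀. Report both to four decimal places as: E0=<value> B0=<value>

E0=36.4160 B0=26.3915

d₁ = [ln(V₀/D) + (r + σ²/2)T] / (σ√T)
   = [ln(62.8075/42.0555) + (0.0264 + 0.5·0.5112²)·4.9492] / (0.5112·√4.9492)
   = [0.401084 + 0.777335] / 1.137256 = 1.036195
d₂ = d₁ − σ√T = 1.036195 − 1.137256 = -0.101061
N(d₁) = 0.849944,  N(d₂) = 0.459751,  e^(−rT) = 0.877517
E₀ = V₀·N(d₁) − D·e^(−rT)·N(d₂)
   = 62.8075·0.849944 − 42.0555·0.877517·0.459751 = 36.416044
B₀ = V₀ − E₀ = 62.8075 − 36.416044 = 26.391456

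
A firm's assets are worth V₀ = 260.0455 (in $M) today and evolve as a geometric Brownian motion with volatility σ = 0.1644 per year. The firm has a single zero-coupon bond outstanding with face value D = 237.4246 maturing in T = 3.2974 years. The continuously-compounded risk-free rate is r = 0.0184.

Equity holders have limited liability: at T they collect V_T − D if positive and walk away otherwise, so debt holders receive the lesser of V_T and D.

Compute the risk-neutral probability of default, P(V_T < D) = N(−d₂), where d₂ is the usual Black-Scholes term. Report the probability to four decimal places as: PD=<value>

PD=0.3599

d₁ = [ln(V₀/D) + (r + σ²/2)T] / (σ√T)
   = [ln(260.0455/237.4246) + (0.0184 + 0.5·0.1644²)·3.2974] / (0.1644·√3.2974)
   = [0.091007 + 0.105232] / 0.298530 = 0.657350
d₂ = d₁ − σ√T = 0.657350 − 0.298530 = 0.358821
risk-neutral PD = N(−d₂) = N(-0.358821) = 0.359865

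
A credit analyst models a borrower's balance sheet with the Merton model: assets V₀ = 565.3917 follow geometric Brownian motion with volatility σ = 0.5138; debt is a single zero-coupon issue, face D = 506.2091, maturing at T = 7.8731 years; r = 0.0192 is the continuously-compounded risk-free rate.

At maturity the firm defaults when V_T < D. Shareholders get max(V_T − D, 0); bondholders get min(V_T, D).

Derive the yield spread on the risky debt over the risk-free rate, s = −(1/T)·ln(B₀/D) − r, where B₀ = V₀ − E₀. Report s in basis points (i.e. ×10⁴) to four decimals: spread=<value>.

d₁ = [ln(V₀/D) + (r + σ²/2)T] / (σ√T)
   = [ln(565.3917/506.2091) + (0.0192 + 0.5·0.5138²)·7.8731] / (0.5138·√7.8731)
   = [0.110569 + 1.190375] / 1.441674 = 0.902385
d₂ = d₁ − σ√T = 0.902385 − 1.441674 = -0.539289
N(d₁) = 0.816574,  N(d₂) = 0.294844,  e^(−rT) = 0.859707
E₀ = V₀·N(d₁) − D·e^(−rT)·N(d₂)
   = 565.3917·0.816574 − 506.2091·0.859707·0.294844 = 333.370509
B₀ = V₀ − E₀ = 565.3917 − 333.370509 = 232.021191
spread = −(1/T)·ln(B₀/D) − r = −(1/7.8731)·ln(232.021191/506.2091) − 0.0192 = 0.07988691
in basis points: 0.07988691 × 10⁴ = 798.8691 bp

spread=798.8691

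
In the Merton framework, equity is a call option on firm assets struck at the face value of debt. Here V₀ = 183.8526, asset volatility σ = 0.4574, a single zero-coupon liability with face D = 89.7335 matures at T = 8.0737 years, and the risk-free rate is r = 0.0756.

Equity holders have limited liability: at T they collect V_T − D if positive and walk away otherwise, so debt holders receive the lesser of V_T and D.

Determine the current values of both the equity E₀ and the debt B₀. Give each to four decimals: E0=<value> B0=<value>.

E0=143.7183 B0=40.1343

d₁ = [ln(V₀/D) + (r + σ²/2)T] / (σ√T)
   = [ln(183.8526/89.7335) + (0.0756 + 0.5·0.4574²)·8.0737] / (0.4574·√8.0737)
   = [0.717290 + 1.454940] / 1.299668 = 1.671373
d₂ = d₁ − σ√T = 1.671373 − 1.299668 = 0.371705
N(d₁) = 0.952676,  N(d₂) = 0.644944,  e^(−rT) = 0.543149
E₀ = V₀·N(d₁) − D·e^(−rT)·N(d₂)
   = 183.8526·0.952676 − 89.7335·0.543149·0.644944 = 143.718269
B₀ = V₀ − E₀ = 183.8526 − 143.718269 = 40.134331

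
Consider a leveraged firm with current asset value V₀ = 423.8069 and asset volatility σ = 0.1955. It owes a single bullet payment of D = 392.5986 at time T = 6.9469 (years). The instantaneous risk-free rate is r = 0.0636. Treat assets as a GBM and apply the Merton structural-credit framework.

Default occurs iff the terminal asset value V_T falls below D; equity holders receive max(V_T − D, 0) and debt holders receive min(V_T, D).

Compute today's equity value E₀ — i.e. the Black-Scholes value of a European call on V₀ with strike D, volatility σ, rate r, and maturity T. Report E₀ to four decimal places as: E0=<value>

d₁ = [ln(V₀/D) + (r + σ²/2)T] / (σ√T)
   = [ln(423.8069/392.5986) + (0.0636 + 0.5·0.1955²)·6.9469] / (0.1955·√6.9469)
   = [0.076490 + 0.574579] / 0.515279 = 1.263528
d₂ = d₁ − σ√T = 1.263528 − 0.515279 = 0.748249
N(d₁) = 0.896800,  N(d₂) = 0.772845,  e^(−rT) = 0.642864
E₀ = V₀·N(d₁) − D·e^(−rT)·N(d₂)
   = 423.8069·0.896800 − 392.5986·0.642864·0.772845 = 185.013844

E0=185.0138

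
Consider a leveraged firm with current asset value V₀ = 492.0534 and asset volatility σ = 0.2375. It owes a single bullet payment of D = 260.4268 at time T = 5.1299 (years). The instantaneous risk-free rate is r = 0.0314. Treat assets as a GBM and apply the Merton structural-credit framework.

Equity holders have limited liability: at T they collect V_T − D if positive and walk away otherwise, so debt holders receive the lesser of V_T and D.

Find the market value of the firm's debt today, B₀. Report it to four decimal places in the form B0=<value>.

B0=216.4004

d₁ = [ln(V₀/D) + (r + σ²/2)T] / (σ√T)
   = [ln(492.0534/260.4268) + (0.0314 + 0.5·0.2375²)·5.1299] / (0.2375·√5.1299)
   = [0.636265 + 0.305758] / 0.537920 = 1.751232
d₂ = d₁ − σ√T = 1.751232 − 0.537920 = 1.213311
N(d₁) = 0.960047,  N(d₂) = 0.887495,  e^(−rT) = 0.851225
E₀ = V₀·N(d₁) − D·e^(−rT)·N(d₂)
   = 492.0534·0.960047 − 260.4268·0.851225·0.887495 = 275.653005
B₀ = V₀ − E₀ = 492.0534 − 275.653005 = 216.400395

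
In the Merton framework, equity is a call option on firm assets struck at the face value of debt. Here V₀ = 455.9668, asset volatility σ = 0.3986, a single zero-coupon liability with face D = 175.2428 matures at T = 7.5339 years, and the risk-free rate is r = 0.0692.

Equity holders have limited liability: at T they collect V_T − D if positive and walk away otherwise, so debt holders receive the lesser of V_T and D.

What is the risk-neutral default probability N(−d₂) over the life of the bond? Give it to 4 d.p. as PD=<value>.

PD=0.2108

d₁ = [ln(V₀/D) + (r + σ²/2)T] / (σ√T)
   = [ln(455.9668/175.2428) + (0.0692 + 0.5·0.3986²)·7.5339] / (0.3986·√7.5339)
   = [0.956248 + 1.119846] / 1.094075 = 1.897579
d₂ = d₁ − σ√T = 1.897579 − 1.094075 = 0.803503
risk-neutral PD = N(−d₂) = N(-0.803503) = 0.210842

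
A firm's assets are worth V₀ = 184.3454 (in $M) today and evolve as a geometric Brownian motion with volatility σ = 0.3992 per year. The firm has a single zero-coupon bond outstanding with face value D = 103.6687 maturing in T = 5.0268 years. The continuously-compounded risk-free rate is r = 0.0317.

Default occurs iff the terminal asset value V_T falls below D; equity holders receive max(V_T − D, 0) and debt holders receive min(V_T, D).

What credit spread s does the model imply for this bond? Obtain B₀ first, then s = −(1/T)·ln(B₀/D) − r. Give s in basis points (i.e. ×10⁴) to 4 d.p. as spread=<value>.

d₁ = [ln(V₀/D) + (r + σ²/2)T] / (σ√T)
   = [ln(184.3454/103.6687) + (0.0317 + 0.5·0.3992²)·5.0268] / (0.3992·√5.0268)
   = [0.575611 + 0.559887] / 0.895027 = 1.268673
d₂ = d₁ − σ√T = 1.268673 − 0.895027 = 0.373646
N(d₁) = 0.897721,  N(d₂) = 0.645666,  e^(−rT) = 0.852698
E₀ = V₀·N(d₁) − D·e^(−rT)·N(d₂)
   = 184.3454·0.897721 − 103.6687·0.852698·0.645666 = 108.415104
B₀ = V₀ − E₀ = 184.3454 − 108.415104 = 75.930296
spread = −(1/T)·ln(B₀/D) − r = −(1/5.0268)·ln(75.930296/103.6687) − 0.0317 = 0.03024487
in basis points: 0.03024487 × 10⁴ = 302.4487 bp

spread=302.4487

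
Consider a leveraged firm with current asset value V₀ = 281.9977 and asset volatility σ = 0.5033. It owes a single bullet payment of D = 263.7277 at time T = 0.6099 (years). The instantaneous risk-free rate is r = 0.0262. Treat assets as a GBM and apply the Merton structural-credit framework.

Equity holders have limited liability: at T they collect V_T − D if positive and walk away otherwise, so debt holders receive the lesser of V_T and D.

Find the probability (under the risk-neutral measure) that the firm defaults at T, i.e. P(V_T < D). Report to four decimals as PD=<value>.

d₁ = [ln(V₀/D) + (r + σ²/2)T] / (σ√T)
   = [ln(281.9977/263.7277) + (0.0262 + 0.5·0.5033²)·0.6099] / (0.5033·√0.6099)
   = [0.066982 + 0.093227] / 0.393058 = 0.407595
d₂ = d₁ − σ√T = 0.407595 − 0.393058 = 0.014537
risk-neutral PD = N(−d₂) = N(-0.014537) = 0.494201

PD=0.4942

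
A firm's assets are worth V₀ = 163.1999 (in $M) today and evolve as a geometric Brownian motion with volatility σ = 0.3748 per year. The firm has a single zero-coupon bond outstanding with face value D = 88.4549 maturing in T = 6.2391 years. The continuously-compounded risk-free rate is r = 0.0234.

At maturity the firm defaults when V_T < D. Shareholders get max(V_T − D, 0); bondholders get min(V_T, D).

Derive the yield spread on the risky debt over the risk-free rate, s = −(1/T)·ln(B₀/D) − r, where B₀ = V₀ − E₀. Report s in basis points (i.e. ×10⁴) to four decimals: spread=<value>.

spread=263.1417

d₁ = [ln(V₀/D) + (r + σ²/2)T] / (σ√T)
   = [ln(163.1999/88.4549) + (0.0234 + 0.5·0.3748²)·6.2391] / (0.3748·√6.2391)
   = [0.612483 + 0.584214] / 0.936183 = 1.278273
d₂ = d₁ − σ√T = 1.278273 − 0.936183 = 0.342090
N(d₁) = 0.899423,  N(d₂) = 0.633859,  e^(−rT) = 0.864162
E₀ = V₀·N(d₁) − D·e^(−rT)·N(d₂)
   = 163.1999·0.899423 − 88.4549·0.864162·0.633859 = 98.334060
B₀ = V₀ − E₀ = 163.1999 − 98.334060 = 64.865840
spread = −(1/T)·ln(B₀/D) − r = −(1/6.2391)·ln(64.865840/88.4549) − 0.0234 = 0.02631417
in basis points: 0.02631417 × 10⁴ = 263.1417 bp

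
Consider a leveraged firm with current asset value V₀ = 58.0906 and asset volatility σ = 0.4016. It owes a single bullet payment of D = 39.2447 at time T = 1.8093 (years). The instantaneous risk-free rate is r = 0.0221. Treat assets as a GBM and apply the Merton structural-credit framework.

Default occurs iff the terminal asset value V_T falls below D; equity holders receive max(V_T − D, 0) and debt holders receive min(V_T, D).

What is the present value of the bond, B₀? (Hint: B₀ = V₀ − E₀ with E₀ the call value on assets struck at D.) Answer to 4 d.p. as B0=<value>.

B0=34.7321

d₁ = [ln(V₀/D) + (r + σ²/2)T] / (σ√T)
   = [ln(58.0906/39.2447) + (0.0221 + 0.5·0.4016²)·1.8093] / (0.4016·√1.8093)
   = [0.392187 + 0.185890] / 0.540193 = 1.070131
d₂ = d₁ − σ√T = 1.070131 − 0.540193 = 0.529938
N(d₁) = 0.857720,  N(d₂) = 0.701922,  e^(−rT) = 0.960803
E₀ = V₀·N(d₁) − D·e^(−rT)·N(d₂)
   = 58.0906·0.857720 − 39.2447·0.960803·0.701922 = 23.358461
B₀ = V₀ − E₀ = 58.0906 − 23.358461 = 34.732139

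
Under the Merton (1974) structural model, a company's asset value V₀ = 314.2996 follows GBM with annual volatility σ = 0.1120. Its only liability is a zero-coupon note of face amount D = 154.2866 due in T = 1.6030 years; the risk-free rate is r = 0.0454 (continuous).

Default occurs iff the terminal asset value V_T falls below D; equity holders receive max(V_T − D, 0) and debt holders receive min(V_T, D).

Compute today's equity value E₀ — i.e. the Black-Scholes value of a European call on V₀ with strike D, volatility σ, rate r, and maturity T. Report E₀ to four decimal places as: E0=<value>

E0=170.8425

d₁ = [ln(V₀/D) + (r + σ²/2)T] / (σ√T)
   = [ln(314.2996/154.2866) + (0.0454 + 0.5·0.1120²)·1.6030] / (0.1120·√1.6030)
   = [0.711535 + 0.082830] / 0.141803 = 5.601899
d₂ = d₁ − σ√T = 5.601899 − 0.141803 = 5.460097
N(d₁) = 1.000000,  N(d₂) = 1.000000,  e^(−rT) = 0.929809
E₀ = V₀·N(d₁) − D·e^(−rT)·N(d₂)
   = 314.2996·1.000000 − 154.2866·0.929809·1.000000 = 170.842547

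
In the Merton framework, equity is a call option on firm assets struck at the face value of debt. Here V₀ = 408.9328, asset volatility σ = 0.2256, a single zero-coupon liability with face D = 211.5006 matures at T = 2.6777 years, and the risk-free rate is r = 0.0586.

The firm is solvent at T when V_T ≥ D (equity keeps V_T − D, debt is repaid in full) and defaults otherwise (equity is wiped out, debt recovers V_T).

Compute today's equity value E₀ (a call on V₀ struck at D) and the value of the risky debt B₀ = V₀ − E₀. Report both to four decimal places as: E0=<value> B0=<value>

E0=228.6155 B0=180.3173

d₁ = [ln(V₀/D) + (r + σ²/2)T] / (σ√T)
   = [ln(408.9328/211.5006) + (0.0586 + 0.5·0.2256²)·2.6777] / (0.2256·√2.6777)
   = [0.659323 + 0.225054] / 0.369165 = 2.395618
d₂ = d₁ − σ√T = 2.395618 − 0.369165 = 2.026454
N(d₁) = 0.991704,  N(d₂) = 0.978641,  e^(−rT) = 0.854778
E₀ = V₀·N(d₁) − D·e^(−rT)·N(d₂)
   = 408.9328·0.991704 − 211.5006·0.854778·0.978641 = 228.615550
B₀ = V₀ − E₀ = 408.9328 − 228.615550 = 180.317250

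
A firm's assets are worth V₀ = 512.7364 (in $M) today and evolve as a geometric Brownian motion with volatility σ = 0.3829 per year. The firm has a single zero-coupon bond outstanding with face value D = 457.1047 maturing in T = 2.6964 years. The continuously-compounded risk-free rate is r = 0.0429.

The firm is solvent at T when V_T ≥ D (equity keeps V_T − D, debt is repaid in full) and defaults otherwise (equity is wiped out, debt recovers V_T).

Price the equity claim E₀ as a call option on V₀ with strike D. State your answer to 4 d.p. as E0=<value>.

d₁ = [ln(V₀/D) + (r + σ²/2)T] / (σ√T)
   = [ln(512.7364/457.1047) + (0.0429 + 0.5·0.3829²)·2.6964] / (0.3829·√2.6964)
   = [0.114849 + 0.313338] / 0.628749 = 0.681015
d₂ = d₁ − σ√T = 0.681015 − 0.628749 = 0.052266
N(d₁) = 0.752069,  N(d₂) = 0.520842,  e^(−rT) = 0.890764
E₀ = V₀·N(d₁) − D·e^(−rT)·N(d₂)
   = 512.7364·0.752069 − 457.1047·0.890764·0.520842 = 173.540820

E0=173.5408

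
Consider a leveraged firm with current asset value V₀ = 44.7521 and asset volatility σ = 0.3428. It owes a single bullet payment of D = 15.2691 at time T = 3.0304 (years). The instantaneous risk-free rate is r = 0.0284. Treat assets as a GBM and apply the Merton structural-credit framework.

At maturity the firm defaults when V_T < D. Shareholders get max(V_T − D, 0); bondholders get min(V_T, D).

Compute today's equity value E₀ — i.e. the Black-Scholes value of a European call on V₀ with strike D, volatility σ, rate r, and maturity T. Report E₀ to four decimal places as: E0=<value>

E0=30.8835

d₁ = [ln(V₀/D) + (r + σ²/2)T] / (σ√T)
   = [ln(44.7521/15.2691) + (0.0284 + 0.5·0.3428²)·3.0304] / (0.3428·√3.0304)
   = [1.075307 + 0.264117] / 0.596748 = 2.244540
d₂ = d₁ − σ√T = 2.244540 − 0.596748 = 1.647793
N(d₁) = 0.987601,  N(d₂) = 0.950302,  e^(−rT) = 0.917536
E₀ = V₀·N(d₁) − D·e^(−rT)·N(d₂)
   = 44.7521·0.987601 − 15.2691·0.917536·0.950302 = 30.883537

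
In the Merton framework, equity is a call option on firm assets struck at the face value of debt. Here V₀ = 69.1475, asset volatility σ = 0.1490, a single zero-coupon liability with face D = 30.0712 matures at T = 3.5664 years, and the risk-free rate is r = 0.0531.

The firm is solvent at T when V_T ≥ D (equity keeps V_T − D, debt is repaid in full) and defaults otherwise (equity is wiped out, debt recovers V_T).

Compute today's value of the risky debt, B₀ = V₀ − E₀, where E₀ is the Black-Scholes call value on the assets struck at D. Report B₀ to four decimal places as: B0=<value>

B0=24.8828

d₁ = [ln(V₀/D) + (r + σ²/2)T] / (σ√T)
   = [ln(69.1475/30.0712) + (0.0531 + 0.5·0.1490²)·3.5664] / (0.1490·√3.5664)
   = [0.832674 + 0.228965] / 0.281385 = 3.772901
d₂ = d₁ − σ√T = 3.772901 − 0.281385 = 3.491516
N(d₁) = 0.999919,  N(d₂) = 0.999760,  e^(−rT) = 0.827475
E₀ = V₀·N(d₁) − D·e^(−rT)·N(d₂)
   = 69.1475·0.999919 − 30.0712·0.827475·0.999760 = 44.264717
B₀ = V₀ − E₀ = 69.1475 − 44.264717 = 24.882783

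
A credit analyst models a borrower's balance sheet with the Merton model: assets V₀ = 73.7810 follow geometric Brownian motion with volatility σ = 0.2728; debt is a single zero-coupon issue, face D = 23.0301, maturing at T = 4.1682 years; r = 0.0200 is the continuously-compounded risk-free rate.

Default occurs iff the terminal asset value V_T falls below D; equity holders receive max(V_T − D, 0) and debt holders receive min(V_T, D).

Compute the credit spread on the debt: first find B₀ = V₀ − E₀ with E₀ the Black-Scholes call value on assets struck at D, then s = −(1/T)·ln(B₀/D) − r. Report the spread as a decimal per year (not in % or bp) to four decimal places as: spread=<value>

spread=0.0011

d₁ = [ln(V₀/D) + (r + σ²/2)T] / (σ√T)
   = [ln(73.7810/23.0301) + (0.0200 + 0.5·0.2728²)·4.1682] / (0.2728·√4.1682)
   = [1.164299 + 0.238462] / 0.556953 = 2.518635
d₂ = d₁ − σ√T = 2.518635 − 0.556953 = 1.961682
N(d₁) = 0.994109,  N(d₂) = 0.975100,  e^(−rT) = 0.920016
E₀ = V₀·N(d₁) − D·e^(−rT)·N(d₂)
   = 73.7810·0.994109 − 23.0301·0.920016·0.975100 = 52.685903
B₀ = V₀ − E₀ = 73.7810 − 52.685903 = 21.095097
spread = −(1/T)·ln(B₀/D) − r = −(1/4.1682)·ln(21.095097/23.0301) − 0.0200 = 0.00105499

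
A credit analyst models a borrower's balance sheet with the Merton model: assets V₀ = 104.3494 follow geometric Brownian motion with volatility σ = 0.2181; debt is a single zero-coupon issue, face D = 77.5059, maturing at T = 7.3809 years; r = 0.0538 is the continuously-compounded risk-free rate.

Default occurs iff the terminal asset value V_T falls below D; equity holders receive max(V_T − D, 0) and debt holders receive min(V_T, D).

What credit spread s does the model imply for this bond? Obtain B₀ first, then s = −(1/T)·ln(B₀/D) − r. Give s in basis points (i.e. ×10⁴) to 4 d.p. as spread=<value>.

spread=67.1647

d₁ = [ln(V₀/D) + (r + σ²/2)T] / (σ√T)
   = [ln(104.3494/77.5059) + (0.0538 + 0.5·0.2181²)·7.3809] / (0.2181·√7.3809)
   = [0.297391 + 0.572638] / 0.592530 = 1.468329
d₂ = d₁ − σ√T = 1.468329 − 0.592530 = 0.875799
N(d₁) = 0.928993,  N(d₂) = 0.809430,  e^(−rT) = 0.672272
E₀ = V₀·N(d₁) − D·e^(−rT)·N(d₂)
   = 104.3494·0.928993 − 77.5059·0.672272·0.809430 = 54.764417
B₀ = V₀ − E₀ = 104.3494 − 54.764417 = 49.584983
spread = −(1/T)·ln(B₀/D) − r = −(1/7.3809)·ln(49.584983/77.5059) − 0.0538 = 0.00671647
in basis points: 0.00671647 × 10⁴ = 67.1647 bp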